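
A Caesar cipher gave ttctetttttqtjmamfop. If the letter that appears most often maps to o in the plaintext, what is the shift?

5

The most frequent ciphertext letter is t (appears 9 times).
t is position 19; o is position 14.
Shift = 5.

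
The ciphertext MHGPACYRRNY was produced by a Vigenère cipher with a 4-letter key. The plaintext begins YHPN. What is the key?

Subtract each crib letter from the matching ciphertext letter (mod 26):
M(12)−Y(24)=-12≡14 → O
H(7)−H(7)=0 → A
G(6)−P(15)=-9≡17 → R
P(15)−N(13)=2 → C

OARC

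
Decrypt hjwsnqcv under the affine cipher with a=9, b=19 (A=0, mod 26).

The inverse of 9 mod 26 is 3, since 9·3=27≡1. Apply D(y)=3·(y−19) mod 26:
h(7): 3·(7−19)=-36≡16 → q
j(9): 3·(9−19)=-30≡22 → w
w(22): 3·(22−19)=9 → j
s(18): 3·(18−19)=-3≡23 → x
n(13): 3·(13−19)=-18≡8 → i
q(16): 3·(16−19)=-9≡17 → r
c(2): 3·(2−19)=-51≡1 → b
v(21): 3·(21−19)=6 → g

qwjxirbg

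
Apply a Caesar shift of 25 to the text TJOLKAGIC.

T(19): 19+25=44≡18 → S
J(9): 9+25=34≡8 → I
O(14): 14+25=39≡13 → N
L(11): 11+25=36≡10 → K
K(10): 10+25=35≡9 → J
A(0): 0+25=25 → Z
G(6): 6+25=31≡5 → F
I(8): 8+25=33≡7 → H
C(2): 2+25=27≡1 → B

SINKJZFHB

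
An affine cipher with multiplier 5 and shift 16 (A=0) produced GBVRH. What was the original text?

The inverse of 5 mod 26 is 21, since 5·21=105≡1. Apply D(y)=21·(y−16) mod 26:
G(6): 21·(6−16)=-210≡24 → Y
B(1): 21·(1−16)=-315≡23 → X
V(21): 21·(21−16)=105≡1 → B
R(17): 21·(17−16)=21 → V
H(7): 21·(7−16)=-189≡19 → T

YXBVT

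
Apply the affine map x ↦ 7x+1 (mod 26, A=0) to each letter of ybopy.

y(24): 7·24+1=169≡13 → n
b(1): 7·1+1=8 → i
o(14): 7·14+1=99≡21 → v
p(15): 7·15+1=106≡2 → c
y(24): 7·24+1=169≡13 → n

nivcn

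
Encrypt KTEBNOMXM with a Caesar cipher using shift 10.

K(10): 10+10=20 → U
T(19): 19+10=29≡3 → D
E(4): 4+10=14 → O
B(1): 1+10=11 → L
N(13): 13+10=23 → X
O(14): 14+10=24 → Y
M(12): 12+10=22 → W
X(23): 23+10=33≡7 → H
M(12): 12+10=22 → W

UDOLXYWHW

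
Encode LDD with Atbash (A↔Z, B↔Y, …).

OWW

L(11) → O(14)
D(3) → W(22)
D(3) → W(22)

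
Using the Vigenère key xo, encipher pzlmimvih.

mniafaswe

Repeat the key across the message: xoxoxoxox
p(15)+x(23): 38≡12 → m
z(25)+o(14): 39≡13 → n
l(11)+x(23): 34≡8 → i
m(12)+o(14): 26≡0 → a
i(8)+x(23): 31≡5 → f
m(12)+o(14): 26≡0 → a
v(21)+x(23): 44≡18 → s
i(8)+o(14): 22 → w
h(7)+x(23): 30≡4 → e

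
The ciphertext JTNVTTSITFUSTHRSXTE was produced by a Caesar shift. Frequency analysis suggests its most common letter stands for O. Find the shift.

5

The most frequent ciphertext letter is T (appears 6 times).
T is position 19; O is position 14.
Shift = 5.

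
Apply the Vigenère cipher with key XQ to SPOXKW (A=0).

Repeat the key across the message: XQXQXQ
S(18)+X(23): 41≡15 → P
P(15)+Q(16): 31≡5 → F
O(14)+X(23): 37≡11 → L
X(23)+Q(16): 39≡13 → N
K(10)+X(23): 33≡7 → H
W(22)+Q(16): 38≡12 → M

PFLNHM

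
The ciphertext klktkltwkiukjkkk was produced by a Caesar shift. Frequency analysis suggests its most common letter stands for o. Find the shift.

The most frequent ciphertext letter is k (appears 8 times).
k is position 10; o is position 14.
Shift = -4≡22.

22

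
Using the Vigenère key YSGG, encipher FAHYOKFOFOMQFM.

Repeat the key across the message: YSGGYSGGYSGGYS
F(5)+Y(24): 29≡3 → D
A(0)+S(18): 18 → S
H(7)+G(6): 13 → N
Y(24)+G(6): 30≡4 → E
O(14)+Y(24): 38≡12 → M
K(10)+S(18): 28≡2 → C
F(5)+G(6): 11 → L
O(14)+G(6): 20 → U
F(5)+Y(24): 29≡3 → D
O(14)+S(18): 32≡6 → G
M(12)+G(6): 18 → S
Q(16)+G(6): 22 → W
F(5)+Y(24): 29≡3 → D
M(12)+S(18): 30≡4 → E

DSNEMCLUDGSWDE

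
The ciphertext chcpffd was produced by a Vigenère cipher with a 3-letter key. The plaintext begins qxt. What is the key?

Subtract each crib letter from the matching ciphertext letter (mod 26):
c(2)−q(16)=-14≡12 → m
h(7)−x(23)=-16≡10 → k
c(2)−t(19)=-17≡9 → j

mkj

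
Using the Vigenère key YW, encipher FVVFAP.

Repeat the key across the message: YWYWYW
F(5)+Y(24): 29≡3 → D
V(21)+W(22): 43≡17 → R
V(21)+Y(24): 45≡19 → T
F(5)+W(22): 27≡1 → B
A(0)+Y(24): 24 → Y
P(15)+W(22): 37≡11 → L

DRTBYL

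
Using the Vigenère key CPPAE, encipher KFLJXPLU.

Repeat the key across the message: CPPAECPP
K(10)+C(2): 12 → M
F(5)+P(15): 20 → U
L(11)+P(15): 26≡0 → A
J(9)+A(0): 9 → J
X(23)+E(4): 27≡1 → B
P(15)+C(2): 17 → R
L(11)+P(15): 26≡0 → A
U(20)+P(15): 35≡9 → J

MUAJBRAJ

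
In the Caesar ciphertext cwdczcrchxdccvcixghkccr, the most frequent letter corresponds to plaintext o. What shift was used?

The most frequent ciphertext letter is c (appears 9 times).
c is position 2; o is position 14.
Shift = -12≡14.

14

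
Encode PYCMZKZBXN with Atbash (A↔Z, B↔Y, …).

P(15) → K(10)
Y(24) → B(1)
C(2) → X(23)
M(12) → N(13)
Z(25) → A(0)
K(10) → P(15)
Z(25) → A(0)
B(1) → Y(24)
X(23) → C(2)
N(13) → M(12)

KBXNAPAYCM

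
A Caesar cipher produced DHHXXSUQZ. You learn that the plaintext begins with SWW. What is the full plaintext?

SWWMMHJFO

From the crib: D(3)−S(18)=-15≡11, so the shift is 11.
Subtract 11 from each ciphertext letter:
D(3): 3−11=-8≡18 → S
H(7): 7−11=-4≡22 → W
H(7): 7−11=-4≡22 → W
X(23): 23−11=12 → M
X(23): 23−11=12 → M
S(18): 18−11=7 → H
U(20): 20−11=9 → J
Q(16): 16−11=5 → F
Z(25): 25−11=14 → O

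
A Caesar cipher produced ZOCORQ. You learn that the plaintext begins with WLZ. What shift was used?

From the crib: Z(25)−W(22)=3, so the shift is 3.

3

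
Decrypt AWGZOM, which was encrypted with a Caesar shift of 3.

XTDWLJ

A(0): 0−3=-3≡23 → X
W(22): 22−3=19 → T
G(6): 6−3=3 → D
Z(25): 25−3=22 → W
O(14): 14−3=11 → L
M(12): 12−3=9 → J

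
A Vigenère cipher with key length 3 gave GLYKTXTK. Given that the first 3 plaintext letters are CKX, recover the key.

EBB

Subtract each crib letter from the matching ciphertext letter (mod 26):
G(6)−C(2)=4 → E
L(11)−K(10)=1 → B
Y(24)−X(23)=1 → B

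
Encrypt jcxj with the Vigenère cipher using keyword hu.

Repeat the key across the message: huhu
j(9)+h(7): 16 → q
c(2)+u(20): 22 → w
x(23)+h(7): 30≡4 → e
j(9)+u(20): 29≡3 → d

qwed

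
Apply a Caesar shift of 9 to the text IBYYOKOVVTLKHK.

RKHHXTXEECUTQT

I(8): 8+9=17 → R
B(1): 1+9=10 → K
Y(24): 24+9=33≡7 → H
Y(24): 24+9=33≡7 → H
O(14): 14+9=23 → X
K(10): 10+9=19 → T
O(14): 14+9=23 → X
V(21): 21+9=30≡4 → E
V(21): 21+9=30≡4 → E
T(19): 19+9=28≡2 → C
L(11): 11+9=20 → U
K(10): 10+9=19 → T
H(7): 7+9=16 → Q
K(10): 10+9=19 → T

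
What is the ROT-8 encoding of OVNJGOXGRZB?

WDVROWFOZHJ

O(14): 14+8=22 → W
V(21): 21+8=29≡3 → D
N(13): 13+8=21 → V
J(9): 9+8=17 → R
G(6): 6+8=14 → O
O(14): 14+8=22 → W
X(23): 23+8=31≡5 → F
G(6): 6+8=14 → O
R(17): 17+8=25 → Z
Z(25): 25+8=33≡7 → H
B(1): 1+8=9 → J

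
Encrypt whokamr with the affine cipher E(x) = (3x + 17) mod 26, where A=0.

w(22): 3·22+17=83≡5 → f
h(7): 3·7+17=38≡12 → m
o(14): 3·14+17=59≡7 → h
k(10): 3·10+17=47≡21 → v
a(0): 3·0+17=17 → r
m(12): 3·12+17=53≡1 → b
r(17): 3·17+17=68≡16 → q

fmhvrbq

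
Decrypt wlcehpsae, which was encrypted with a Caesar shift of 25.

xmdfiqtbf

w(22): 22−25=-3≡23 → x
l(11): 11−25=-14≡12 → m
c(2): 2−25=-23≡3 → d
e(4): 4−25=-21≡5 → f
h(7): 7−25=-18≡8 → i
p(15): 15−25=-10≡16 → q
s(18): 18−25=-7≡19 → t
a(0): 0−25=-25≡1 → b
e(4): 4−25=-21≡5 → f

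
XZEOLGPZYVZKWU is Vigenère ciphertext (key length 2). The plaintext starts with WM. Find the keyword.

BN

Subtract each crib letter from the matching ciphertext letter (mod 26):
X(23)−W(22)=1 → B
Z(25)−M(12)=13 → N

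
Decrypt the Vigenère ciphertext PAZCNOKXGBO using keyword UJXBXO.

VRCBQAQOJAR

Repeat the key across the ciphertext: UJXBXOUJXBX
P(15)−U(20): -5≡21 → V
A(0)−J(9): -9≡17 → R
Z(25)−X(23): 2 → C
C(2)−B(1): 1 → B
N(13)−X(23): -10≡16 → Q
O(14)−O(14): 0 → A
K(10)−U(20): -10≡16 → Q
X(23)−J(9): 14 → O
G(6)−X(23): -17≡9 → J
B(1)−B(1): 0 → A
O(14)−X(23): -9≡17 → R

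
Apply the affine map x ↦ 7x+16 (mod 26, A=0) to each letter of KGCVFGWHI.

IGEHZGONU

K(10): 7·10+16=86≡8 → I
G(6): 7·6+16=58≡6 → G
C(2): 7·2+16=30≡4 → E
V(21): 7·21+16=163≡7 → H
F(5): 7·5+16=51≡25 → Z
G(6): 7·6+16=58≡6 → G
W(22): 7·22+16=170≡14 → O
H(7): 7·7+16=65≡13 → N
I(8): 7·8+16=72≡20 → U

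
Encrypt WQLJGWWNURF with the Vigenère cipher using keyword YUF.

Repeat the key across the message: YUFYUFYUFYU
W(22)+Y(24): 46≡20 → U
Q(16)+U(20): 36≡10 → K
L(11)+F(5): 16 → Q
J(9)+Y(24): 33≡7 → H
G(6)+U(20): 26≡0 → A
W(22)+F(5): 27≡1 → B
W(22)+Y(24): 46≡20 → U
N(13)+U(20): 33≡7 → H
U(20)+F(5): 25 → Z
R(17)+Y(24): 41≡15 → P
F(5)+U(20): 25 → Z

UKQHABUHZPZ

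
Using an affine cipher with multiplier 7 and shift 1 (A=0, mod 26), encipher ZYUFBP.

Z(25): 7·25+1=176≡20 → U
Y(24): 7·24+1=169≡13 → N
U(20): 7·20+1=141≡11 → L
F(5): 7·5+1=36≡10 → K
B(1): 7·1+1=8 → I
P(15): 7·15+1=106≡2 → C

UNLKIC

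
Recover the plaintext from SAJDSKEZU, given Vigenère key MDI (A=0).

GXBRPCSWM

Repeat the key across the ciphertext: MDIMDIMDI
S(18)−M(12): 6 → G
A(0)−D(3): -3≡23 → X
J(9)−I(8): 1 → B
D(3)−M(12): -9≡17 → R
S(18)−D(3): 15 → P
K(10)−I(8): 2 → C
E(4)−M(12): -8≡18 → S
Z(25)−D(3): 22 → W
U(20)−I(8): 12 → M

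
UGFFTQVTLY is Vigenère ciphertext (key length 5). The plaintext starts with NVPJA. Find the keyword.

HLQWT

Subtract each crib letter from the matching ciphertext letter (mod 26):
U(20)−N(13)=7 → H
G(6)−V(21)=-15≡11 → L
F(5)−P(15)=-10≡16 → Q
F(5)−J(9)=-4≡22 → W
T(19)−A(0)=19 → T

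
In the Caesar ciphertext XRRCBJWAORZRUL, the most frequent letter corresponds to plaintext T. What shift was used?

24

The most frequent ciphertext letter is R (appears 4 times).
R is position 17; T is position 19.
Shift = -2≡24.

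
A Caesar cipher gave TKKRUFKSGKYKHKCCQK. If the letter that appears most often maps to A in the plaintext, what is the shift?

The most frequent ciphertext letter is K (appears 7 times).
K is position 10; A is position 0.
Shift = 10.

10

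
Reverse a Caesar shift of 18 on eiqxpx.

e(4): 4−18=-14≡12 → m
i(8): 8−18=-10≡16 → q
q(16): 16−18=-2≡24 → y
x(23): 23−18=5 → f
p(15): 15−18=-3≡23 → x
x(23): 23−18=5 → f

mqyfxf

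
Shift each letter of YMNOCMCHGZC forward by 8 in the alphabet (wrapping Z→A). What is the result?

GUVWKUKPOHK

Y(24): 24+8=32≡6 → G
M(12): 12+8=20 → U
N(13): 13+8=21 → V
O(14): 14+8=22 → W
C(2): 2+8=10 → K
M(12): 12+8=20 → U
C(2): 2+8=10 → K
H(7): 7+8=15 → P
G(6): 6+8=14 → O
Z(25): 25+8=33≡7 → H
C(2): 2+8=10 → K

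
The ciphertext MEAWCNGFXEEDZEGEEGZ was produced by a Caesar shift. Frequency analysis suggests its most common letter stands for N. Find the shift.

The most frequent ciphertext letter is E (appears 6 times).
E is position 4; N is position 13.
Shift = -9≡17.

17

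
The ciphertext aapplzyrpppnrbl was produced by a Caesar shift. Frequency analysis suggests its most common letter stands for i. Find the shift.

7

The most frequent ciphertext letter is p (appears 5 times).
p is position 15; i is position 8.
Shift = 7.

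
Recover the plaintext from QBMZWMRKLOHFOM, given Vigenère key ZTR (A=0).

Repeat the key across the ciphertext: ZTRZTRZTRZTRZT
Q(16)−Z(25): -9≡17 → R
B(1)−T(19): -18≡8 → I
M(12)−R(17): -5≡21 → V
Z(25)−Z(25): 0 → A
W(22)−T(19): 3 → D
M(12)−R(17): -5≡21 → V
R(17)−Z(25): -8≡18 → S
K(10)−T(19): -9≡17 → R
L(11)−R(17): -6≡20 → U
O(14)−Z(25): -11≡15 → P
H(7)−T(19): -12≡14 → O
F(5)−R(17): -12≡14 → O
O(14)−Z(25): -11≡15 → P
M(12)−T(19): -7≡19 → T

RIVADVSRUPOOPT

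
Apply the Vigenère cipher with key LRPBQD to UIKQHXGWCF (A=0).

FZZRXARNRG

Repeat the key across the message: LRPBQDLRPB
U(20)+L(11): 31≡5 → F
I(8)+R(17): 25 → Z
K(10)+P(15): 25 → Z
Q(16)+B(1): 17 → R
H(7)+Q(16): 23 → X
X(23)+D(3): 26≡0 → A
G(6)+L(11): 17 → R
W(22)+R(17): 39≡13 → N
C(2)+P(15): 17 → R
F(5)+B(1): 6 → G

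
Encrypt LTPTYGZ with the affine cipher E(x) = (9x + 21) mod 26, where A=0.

QKAKDXM

L(11): 9·11+21=120≡16 → Q
T(19): 9·19+21=192≡10 → K
P(15): 9·15+21=156≡0 → A
T(19): 9·19+21=192≡10 → K
Y(24): 9·24+21=237≡3 → D
G(6): 9·6+21=75≡23 → X
Z(25): 9·25+21=246≡12 → M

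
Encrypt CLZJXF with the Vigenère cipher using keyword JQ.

LBIZGV

Repeat the key across the message: JQJQJQ
C(2)+J(9): 11 → L
L(11)+Q(16): 27≡1 → B
Z(25)+J(9): 34≡8 → I
J(9)+Q(16): 25 → Z
X(23)+J(9): 32≡6 → G
F(5)+Q(16): 21 → V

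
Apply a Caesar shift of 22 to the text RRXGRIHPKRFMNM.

R(17): 17+22=39≡13 → N
R(17): 17+22=39≡13 → N
X(23): 23+22=45≡19 → T
G(6): 6+22=28≡2 → C
R(17): 17+22=39≡13 → N
I(8): 8+22=30≡4 → E
H(7): 7+22=29≡3 → D
P(15): 15+22=37≡11 → L
K(10): 10+22=32≡6 → G
R(17): 17+22=39≡13 → N
F(5): 5+22=27≡1 → B
M(12): 12+22=34≡8 → I
N(13): 13+22=35≡9 → J
M(12): 12+22=34≡8 → I

NNTCNEDLGNBIJI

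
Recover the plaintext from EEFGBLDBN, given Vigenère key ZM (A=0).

FSGUCZEPO

Repeat the key across the ciphertext: ZMZMZMZMZ
E(4)−Z(25): -21≡5 → F
E(4)−M(12): -8≡18 → S
F(5)−Z(25): -20≡6 → G
G(6)−M(12): -6≡20 → U
B(1)−Z(25): -24≡2 → C
L(11)−M(12): -1≡25 → Z
D(3)−Z(25): -22≡4 → E
B(1)−M(12): -11≡15 → P
N(13)−Z(25): -12≡14 → O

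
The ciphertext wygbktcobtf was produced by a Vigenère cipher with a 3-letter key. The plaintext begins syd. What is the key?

Subtract each crib letter from the matching ciphertext letter (mod 26):
w(22)−s(18)=4 → e
y(24)−y(24)=0 → a
g(6)−d(3)=3 → d

ead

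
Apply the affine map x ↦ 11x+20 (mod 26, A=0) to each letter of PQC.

DOQ

P(15): 11·15+20=185≡3 → D
Q(16): 11·16+20=196≡14 → O
C(2): 11·2+20=42≡16 → Q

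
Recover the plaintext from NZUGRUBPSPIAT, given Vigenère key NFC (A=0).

Repeat the key across the ciphertext: NFCNFCNFCNFCN
N(13)−N(13): 0 → A
Z(25)−F(5): 20 → U
U(20)−C(2): 18 → S
G(6)−N(13): -7≡19 → T
R(17)−F(5): 12 → M
U(20)−C(2): 18 → S
B(1)−N(13): -12≡14 → O
P(15)−F(5): 10 → K
S(18)−C(2): 16 → Q
P(15)−N(13): 2 → C
I(8)−F(5): 3 → D
A(0)−C(2): -2≡24 → Y
T(19)−N(13): 6 → G

AUSTMSOKQCDYG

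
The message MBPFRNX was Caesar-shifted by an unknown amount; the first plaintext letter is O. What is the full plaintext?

ODRHTPZ

From the crib: M(12)−O(14)=-2≡24, so the shift is 24.
Subtract 24 from each ciphertext letter:
M(12): 12−24=-12≡14 → O
B(1): 1−24=-23≡3 → D
P(15): 15−24=-9≡17 → R
F(5): 5−24=-19≡7 → H
R(17): 17−24=-7≡19 → T
N(13): 13−24=-11≡15 → P
X(23): 23−24=-1≡25 → Z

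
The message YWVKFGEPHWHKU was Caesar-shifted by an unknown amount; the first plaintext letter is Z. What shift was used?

25

From the crib: Y(24)−Z(25)=-1≡25, so the shift is 25.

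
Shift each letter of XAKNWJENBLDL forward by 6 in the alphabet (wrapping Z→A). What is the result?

DGQTCPKTHRJR

X(23): 23+6=29≡3 → D
A(0): 0+6=6 → G
K(10): 10+6=16 → Q
N(13): 13+6=19 → T
W(22): 22+6=28≡2 → C
J(9): 9+6=15 → P
E(4): 4+6=10 → K
N(13): 13+6=19 → T
B(1): 1+6=7 → H
L(11): 11+6=17 → R
D(3): 3+6=9 → J
L(11): 11+6=17 → R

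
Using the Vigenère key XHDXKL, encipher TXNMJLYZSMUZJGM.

Repeat the key across the message: XHDXKLXHDXKLXHD
T(19)+X(23): 42≡16 → Q
X(23)+H(7): 30≡4 → E
N(13)+D(3): 16 → Q
M(12)+X(23): 35≡9 → J
J(9)+K(10): 19 → T
L(11)+L(11): 22 → W
Y(24)+X(23): 47≡21 → V
Z(25)+H(7): 32≡6 → G
S(18)+D(3): 21 → V
M(12)+X(23): 35≡9 → J
U(20)+K(10): 30≡4 → E
Z(25)+L(11): 36≡10 → K
J(9)+X(23): 32≡6 → G
G(6)+H(7): 13 → N
M(12)+D(3): 15 → P

QEQJTWVGVJEKGNP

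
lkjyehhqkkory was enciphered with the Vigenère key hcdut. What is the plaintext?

Repeat the key across the ciphertext: hcduthcduthcd
l(11)−h(7): 4 → e
k(10)−c(2): 8 → i
j(9)−d(3): 6 → g
y(24)−u(20): 4 → e
e(4)−t(19): -15≡11 → l
h(7)−h(7): 0 → a
h(7)−c(2): 5 → f
q(16)−d(3): 13 → n
k(10)−u(20): -10≡16 → q
k(10)−t(19): -9≡17 → r
o(14)−h(7): 7 → h
r(17)−c(2): 15 → p
y(24)−d(3): 21 → v

eigelafnqrhpv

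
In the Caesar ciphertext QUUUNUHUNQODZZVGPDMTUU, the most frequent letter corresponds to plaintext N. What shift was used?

7

The most frequent ciphertext letter is U (appears 7 times).
U is position 20; N is position 13.
Shift = 7.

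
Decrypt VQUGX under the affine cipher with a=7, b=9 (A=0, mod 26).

YBJHC

The inverse of 7 mod 26 is 15, since 7·15=105≡1. Apply D(y)=15·(y−9) mod 26:
V(21): 15·(21−9)=180≡24 → Y
Q(16): 15·(16−9)=105≡1 → B
U(20): 15·(20−9)=165≡9 → J
G(6): 15·(6−9)=-45≡7 → H
X(23): 15·(23−9)=210≡2 → C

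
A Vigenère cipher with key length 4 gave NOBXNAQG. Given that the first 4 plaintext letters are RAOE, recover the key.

Subtract each crib letter from the matching ciphertext letter (mod 26):
N(13)−R(17)=-4≡22 → W
O(14)−A(0)=14 → O
B(1)−O(14)=-13≡13 → N
X(23)−E(4)=19 → T

WONT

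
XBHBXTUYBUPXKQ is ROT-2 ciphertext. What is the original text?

X(23): 23−2=21 → V
B(1): 1−2=-1≡25 → Z
H(7): 7−2=5 → F
B(1): 1−2=-1≡25 → Z
X(23): 23−2=21 → V
T(19): 19−2=17 → R
U(20): 20−2=18 → S
Y(24): 24−2=22 → W
B(1): 1−2=-1≡25 → Z
U(20): 20−2=18 → S
P(15): 15−2=13 → N
X(23): 23−2=21 → V
K(10): 10−2=8 → I
Q(16): 16−2=14 → O

VZFZVRSWZSNVIO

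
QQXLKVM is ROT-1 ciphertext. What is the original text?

PPWKJUL

Q(16): 16−1=15 → P
Q(16): 16−1=15 → P
X(23): 23−1=22 → W
L(11): 11−1=10 → K
K(10): 10−1=9 → J
V(21): 21−1=20 → U
M(12): 12−1=11 → L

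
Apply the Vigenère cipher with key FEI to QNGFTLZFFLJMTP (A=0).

VROKXTEJNQNUYT

Repeat the key across the message: FEIFEIFEIFEIFE
Q(16)+F(5): 21 → V
N(13)+E(4): 17 → R
G(6)+I(8): 14 → O
F(5)+F(5): 10 → K
T(19)+E(4): 23 → X
L(11)+I(8): 19 → T
Z(25)+F(5): 30≡4 → E
F(5)+E(4): 9 → J
F(5)+I(8): 13 → N
L(11)+F(5): 16 → Q
J(9)+E(4): 13 → N
M(12)+I(8): 20 → U
T(19)+F(5): 24 → Y
P(15)+E(4): 19 → T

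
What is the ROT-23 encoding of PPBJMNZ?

P(15): 15+23=38≡12 → M
P(15): 15+23=38≡12 → M
B(1): 1+23=24 → Y
J(9): 9+23=32≡6 → G
M(12): 12+23=35≡9 → J
N(13): 13+23=36≡10 → K
Z(25): 25+23=48≡22 → W

MMYGJKW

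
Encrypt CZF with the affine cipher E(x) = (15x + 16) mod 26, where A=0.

C(2): 15·2+16=46≡20 → U
Z(25): 15·25+16=391≡1 → B
F(5): 15·5+16=91≡13 → N

UBN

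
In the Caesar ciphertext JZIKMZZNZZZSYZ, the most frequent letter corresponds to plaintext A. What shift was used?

The most frequent ciphertext letter is Z (appears 7 times).
Z is position 25; A is position 0.
Shift = 25.

25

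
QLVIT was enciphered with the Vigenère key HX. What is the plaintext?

Repeat the key across the ciphertext: HXHXH
Q(16)−H(7): 9 → J
L(11)−X(23): -12≡14 → O
V(21)−H(7): 14 → O
I(8)−X(23): -15≡11 → L
T(19)−H(7): 12 → M

JOOLM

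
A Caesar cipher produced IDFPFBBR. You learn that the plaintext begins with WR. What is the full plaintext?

From the crib: I(8)−W(22)=-14≡12, so the shift is 12.
Subtract 12 from each ciphertext letter:
I(8): 8−12=-4≡22 → W
D(3): 3−12=-9≡17 → R
F(5): 5−12=-7≡19 → T
P(15): 15−12=3 → D
F(5): 5−12=-7≡19 → T
B(1): 1−12=-11≡15 → P
B(1): 1−12=-11≡15 → P
R(17): 17−12=5 → F

WRTDTPPF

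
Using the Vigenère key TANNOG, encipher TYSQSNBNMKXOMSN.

Repeat the key across the message: TANNOGTANNOGTAN
T(19)+T(19): 38≡12 → M
Y(24)+A(0): 24 → Y
S(18)+N(13): 31≡5 → F
Q(16)+N(13): 29≡3 → D
S(18)+O(14): 32≡6 → G
N(13)+G(6): 19 → T
B(1)+T(19): 20 → U
N(13)+A(0): 13 → N
M(12)+N(13): 25 → Z
K(10)+N(13): 23 → X
X(23)+O(14): 37≡11 → L
O(14)+G(6): 20 → U
M(12)+T(19): 31≡5 → F
S(18)+A(0): 18 → S
N(13)+N(13): 26≡0 → A

MYFDGTUNZXLUFSA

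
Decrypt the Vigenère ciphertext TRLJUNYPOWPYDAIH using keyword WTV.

Repeat the key across the ciphertext: WTVWTVWTVWTVWTVW
T(19)−W(22): -3≡23 → X
R(17)−T(19): -2≡24 → Y
L(11)−V(21): -10≡16 → Q
J(9)−W(22): -13≡13 → N
U(20)−T(19): 1 → B
N(13)−V(21): -8≡18 → S
Y(24)−W(22): 2 → C
P(15)−T(19): -4≡22 → W
O(14)−V(21): -7≡19 → T
W(22)−W(22): 0 → A
P(15)−T(19): -4≡22 → W
Y(24)−V(21): 3 → D
D(3)−W(22): -19≡7 → H
A(0)−T(19): -19≡7 → H
I(8)−V(21): -13≡13 → N
H(7)−W(22): -15≡11 → L

XYQNBSCWTAWDHHNL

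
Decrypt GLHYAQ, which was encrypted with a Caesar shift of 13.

TYULND

G(6): 6−13=-7≡19 → T
L(11): 11−13=-2≡24 → Y
H(7): 7−13=-6≡20 → U
Y(24): 24−13=11 → L
A(0): 0−13=-13≡13 → N
Q(16): 16−13=3 → D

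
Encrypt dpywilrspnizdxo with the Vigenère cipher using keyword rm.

ubpizxiegzzlujf

Repeat the key across the message: rmrmrmrmrmrmrmr
d(3)+r(17): 20 → u
p(15)+m(12): 27≡1 → b
y(24)+r(17): 41≡15 → p
w(22)+m(12): 34≡8 → i
i(8)+r(17): 25 → z
l(11)+m(12): 23 → x
r(17)+r(17): 34≡8 → i
s(18)+m(12): 30≡4 → e
p(15)+r(17): 32≡6 → g
n(13)+m(12): 25 → z
i(8)+r(17): 25 → z
z(25)+m(12): 37≡11 → l
d(3)+r(17): 20 → u
x(23)+m(12): 35≡9 → j
o(14)+r(17): 31≡5 → f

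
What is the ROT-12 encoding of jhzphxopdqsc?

vtlbtjabpceo

j(9): 9+12=21 → v
h(7): 7+12=19 → t
z(25): 25+12=37≡11 → l
p(15): 15+12=27≡1 → b
h(7): 7+12=19 → t
x(23): 23+12=35≡9 → j
o(14): 14+12=26≡0 → a
p(15): 15+12=27≡1 → b
d(3): 3+12=15 → p
q(16): 16+12=28≡2 → c
s(18): 18+12=30≡4 → e
c(2): 2+12=14 → o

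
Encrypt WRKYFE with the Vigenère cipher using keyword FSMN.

BJWLKW

Repeat the key across the message: FSMNFS
W(22)+F(5): 27≡1 → B
R(17)+S(18): 35≡9 → J
K(10)+M(12): 22 → W
Y(24)+N(13): 37≡11 → L
F(5)+F(5): 10 → K
E(4)+S(18): 22 → W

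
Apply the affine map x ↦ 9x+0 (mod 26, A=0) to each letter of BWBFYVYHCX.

B(1): 9·1+0=9 → J
W(22): 9·22+0=198≡16 → Q
B(1): 9·1+0=9 → J
F(5): 9·5+0=45≡19 → T
Y(24): 9·24+0=216≡8 → I
V(21): 9·21+0=189≡7 → H
Y(24): 9·24+0=216≡8 → I
H(7): 9·7+0=63≡11 → L
C(2): 9·2+0=18 → S
X(23): 9·23+0=207≡25 → Z

JQJTIHILSZ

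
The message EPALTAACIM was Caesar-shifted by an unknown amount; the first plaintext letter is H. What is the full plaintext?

HSDOWDDFLP

From the crib: E(4)−H(7)=-3≡23, so the shift is 23.
Subtract 23 from each ciphertext letter:
E(4): 4−23=-19≡7 → H
P(15): 15−23=-8≡18 → S
A(0): 0−23=-23≡3 → D
L(11): 11−23=-12≡14 → O
T(19): 19−23=-4≡22 → W
A(0): 0−23=-23≡3 → D
A(0): 0−23=-23≡3 → D
C(2): 2−23=-21≡5 → F
I(8): 8−23=-15≡11 → L
M(12): 12−23=-11≡15 → P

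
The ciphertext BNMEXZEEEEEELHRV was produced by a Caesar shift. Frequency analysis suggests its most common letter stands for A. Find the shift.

The most frequent ciphertext letter is E (appears 7 times).
E is position 4; A is position 0.
Shift = 4.

4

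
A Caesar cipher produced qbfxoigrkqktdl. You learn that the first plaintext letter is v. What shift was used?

21

From the crib: q(16)−v(21)=-5≡21, so the shift is 21.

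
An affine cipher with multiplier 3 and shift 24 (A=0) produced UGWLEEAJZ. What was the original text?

QUINCCSVJ

The inverse of 3 mod 26 is 9, since 3·9=27≡1. Apply D(y)=9·(y−24) mod 26:
U(20): 9·(20−24)=-36≡16 → Q
G(6): 9·(6−24)=-162≡20 → U
W(22): 9·(22−24)=-18≡8 → I
L(11): 9·(11−24)=-117≡13 → N
E(4): 9·(4−24)=-180≡2 → C
E(4): 9·(4−24)=-180≡2 → C
A(0): 9·(0−24)=-216≡18 → S
J(9): 9·(9−24)=-135≡21 → V
Z(25): 9·(25−24)=9 → J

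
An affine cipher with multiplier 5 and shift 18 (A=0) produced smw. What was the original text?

The inverse of 5 mod 26 is 21, since 5·21=105≡1. Apply D(y)=21·(y−18) mod 26:
s(18): 21·(18−18)=0 → a
m(12): 21·(12−18)=-126≡4 → e
w(22): 21·(22−18)=84≡6 → g

aeg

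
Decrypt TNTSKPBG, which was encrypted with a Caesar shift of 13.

GAGFXCOT

T(19): 19−13=6 → G
N(13): 13−13=0 → A
T(19): 19−13=6 → G
S(18): 18−13=5 → F
K(10): 10−13=-3≡23 → X
P(15): 15−13=2 → C
B(1): 1−13=-12≡14 → O
G(6): 6−13=-7≡19 → T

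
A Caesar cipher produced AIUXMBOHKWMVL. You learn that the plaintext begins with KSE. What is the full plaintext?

KSEHWLYRUGWFV

From the crib: A(0)−K(10)=-10≡16, so the shift is 16.
Subtract 16 from each ciphertext letter:
A(0): 0−16=-16≡10 → K
I(8): 8−16=-8≡18 → S
U(20): 20−16=4 → E
X(23): 23−16=7 → H
M(12): 12−16=-4≡22 → W
B(1): 1−16=-15≡11 → L
O(14): 14−16=-2≡24 → Y
H(7): 7−16=-9≡17 → R
K(10): 10−16=-6≡20 → U
W(22): 22−16=6 → G
M(12): 12−16=-4≡22 → W
V(21): 21−16=5 → F
L(11): 11−16=-5≡21 → V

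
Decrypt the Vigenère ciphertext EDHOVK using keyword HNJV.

Repeat the key across the ciphertext: HNJVHN
E(4)−H(7): -3≡23 → X
D(3)−N(13): -10≡16 → Q
H(7)−J(9): -2≡24 → Y
O(14)−V(21): -7≡19 → T
V(21)−H(7): 14 → O
K(10)−N(13): -3≡23 → X

XQYTOX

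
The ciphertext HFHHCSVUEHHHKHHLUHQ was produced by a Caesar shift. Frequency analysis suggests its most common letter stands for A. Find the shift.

7

The most frequent ciphertext letter is H (appears 9 times).
H is position 7; A is position 0.
Shift = 7.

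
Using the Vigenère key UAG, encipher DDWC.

Repeat the key across the message: UAGU
D(3)+U(20): 23 → X
D(3)+A(0): 3 → D
W(22)+G(6): 28≡2 → C
C(2)+U(20): 22 → W

XDCW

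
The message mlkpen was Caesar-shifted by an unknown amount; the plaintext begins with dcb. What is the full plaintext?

dcbgve

From the crib: m(12)−d(3)=9, so the shift is 9.
Subtract 9 from each ciphertext letter:
m(12): 12−9=3 → d
l(11): 11−9=2 → c
k(10): 10−9=1 → b
p(15): 15−9=6 → g
e(4): 4−9=-5≡21 → v
n(13): 13−9=4 → e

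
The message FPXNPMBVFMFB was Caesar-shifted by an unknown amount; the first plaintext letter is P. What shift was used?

From the crib: F(5)−P(15)=-10≡16, so the shift is 16.

16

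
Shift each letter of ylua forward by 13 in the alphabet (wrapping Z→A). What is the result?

lyhn

y(24): 24+13=37≡11 → l
l(11): 11+13=24 → y
u(20): 20+13=33≡7 → h
a(0): 0+13=13 → n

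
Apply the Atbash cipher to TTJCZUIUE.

T(19) → G(6)
T(19) → G(6)
J(9) → Q(16)
C(2) → X(23)
Z(25) → A(0)
U(20) → F(5)
I(8) → R(17)
U(20) → F(5)
E(4) → V(21)

GGQXAFRFV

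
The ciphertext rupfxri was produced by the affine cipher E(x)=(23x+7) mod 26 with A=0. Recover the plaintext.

The inverse of 23 mod 26 is 17, since 23·17=391≡1. Apply D(y)=17·(y−7) mod 26:
r(17): 17·(17−7)=170≡14 → o
u(20): 17·(20−7)=221≡13 → n
p(15): 17·(15−7)=136≡6 → g
f(5): 17·(5−7)=-34≡18 → s
x(23): 17·(23−7)=272≡12 → m
r(17): 17·(17−7)=170≡14 → o
i(8): 17·(8−7)=17 → r

ongsmor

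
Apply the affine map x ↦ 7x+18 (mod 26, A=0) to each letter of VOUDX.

JMCNX

V(21): 7·21+18=165≡9 → J
O(14): 7·14+18=116≡12 → M
U(20): 7·20+18=158≡2 → C
D(3): 7·3+18=39≡13 → N
X(23): 7·23+18=179≡23 → X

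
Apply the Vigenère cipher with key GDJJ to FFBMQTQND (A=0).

LIKVWWZWJ

Repeat the key across the message: GDJJGDJJG
F(5)+G(6): 11 → L
F(5)+D(3): 8 → I
B(1)+J(9): 10 → K
M(12)+J(9): 21 → V
Q(16)+G(6): 22 → W
T(19)+D(3): 22 → W
Q(16)+J(9): 25 → Z
N(13)+J(9): 22 → W
D(3)+G(6): 9 → J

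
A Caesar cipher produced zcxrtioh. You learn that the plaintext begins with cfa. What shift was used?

From the crib: z(25)−c(2)=23, so the shift is 23.

23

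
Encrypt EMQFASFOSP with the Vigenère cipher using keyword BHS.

FTIGHKGVKQ

Repeat the key across the message: BHSBHSBHSB
E(4)+B(1): 5 → F
M(12)+H(7): 19 → T
Q(16)+S(18): 34≡8 → I
F(5)+B(1): 6 → G
A(0)+H(7): 7 → H
S(18)+S(18): 36≡10 → K
F(5)+B(1): 6 → G
O(14)+H(7): 21 → V
S(18)+S(18): 36≡10 → K
P(15)+B(1): 16 → Q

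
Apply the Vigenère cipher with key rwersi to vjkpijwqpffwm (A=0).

mfogarnmtwxed

Repeat the key across the message: rwersirwersir
v(21)+r(17): 38≡12 → m
j(9)+w(22): 31≡5 → f
k(10)+e(4): 14 → o
p(15)+r(17): 32≡6 → g
i(8)+s(18): 26≡0 → a
j(9)+i(8): 17 → r
w(22)+r(17): 39≡13 → n
q(16)+w(22): 38≡12 → m
p(15)+e(4): 19 → t
f(5)+r(17): 22 → w
f(5)+s(18): 23 → x
w(22)+i(8): 30≡4 → e
m(12)+r(17): 29≡3 → d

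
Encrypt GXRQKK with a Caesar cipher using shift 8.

OFZYSS

G(6): 6+8=14 → O
X(23): 23+8=31≡5 → F
R(17): 17+8=25 → Z
Q(16): 16+8=24 → Y
K(10): 10+8=18 → S
K(10): 10+8=18 → S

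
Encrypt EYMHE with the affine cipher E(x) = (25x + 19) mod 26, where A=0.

PVHMP

E(4): 25·4+19=119≡15 → P
Y(24): 25·24+19=619≡21 → V
M(12): 25·12+19=319≡7 → H
H(7): 25·7+19=194≡12 → M
E(4): 25·4+19=119≡15 → P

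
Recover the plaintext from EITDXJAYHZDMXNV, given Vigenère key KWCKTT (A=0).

Repeat the key across the ciphertext: KWCKTTKWCKTTKWC
E(4)−K(10): -6≡20 → U
I(8)−W(22): -14≡12 → M
T(19)−C(2): 17 → R
D(3)−K(10): -7≡19 → T
X(23)−T(19): 4 → E
J(9)−T(19): -10≡16 → Q
A(0)−K(10): -10≡16 → Q
Y(24)−W(22): 2 → C
H(7)−C(2): 5 → F
Z(25)−K(10): 15 → P
D(3)−T(19): -16≡10 → K
M(12)−T(19): -7≡19 → T
X(23)−K(10): 13 → N
N(13)−W(22): -9≡17 → R
V(21)−C(2): 19 → T

UMRTEQQCFPKTNRT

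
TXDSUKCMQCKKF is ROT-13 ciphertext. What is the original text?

GKQFHXPZDPXXS

T(19): 19−13=6 → G
X(23): 23−13=10 → K
D(3): 3−13=-10≡16 → Q
S(18): 18−13=5 → F
U(20): 20−13=7 → H
K(10): 10−13=-3≡23 → X
C(2): 2−13=-11≡15 → P
M(12): 12−13=-1≡25 → Z
Q(16): 16−13=3 → D
C(2): 2−13=-11≡15 → P
K(10): 10−13=-3≡23 → X
K(10): 10−13=-3≡23 → X
F(5): 5−13=-8≡18 → S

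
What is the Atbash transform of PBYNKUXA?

P(15) → K(10)
B(1) → Y(24)
Y(24) → B(1)
N(13) → M(12)
K(10) → P(15)
U(20) → F(5)
X(23) → C(2)
A(0) → Z(25)

KYBMPFCZ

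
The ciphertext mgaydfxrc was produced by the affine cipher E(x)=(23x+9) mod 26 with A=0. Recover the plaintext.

zbdvckegl

The inverse of 23 mod 26 is 17, since 23·17=391≡1. Apply D(y)=17·(y−9) mod 26:
m(12): 17·(12−9)=51≡25 → z
g(6): 17·(6−9)=-51≡1 → b
a(0): 17·(0−9)=-153≡3 → d
y(24): 17·(24−9)=255≡21 → v
d(3): 17·(3−9)=-102≡2 → c
f(5): 17·(5−9)=-68≡10 → k
x(23): 17·(23−9)=238≡4 → e
r(17): 17·(17−9)=136≡6 → g
c(2): 17·(2−9)=-119≡11 → l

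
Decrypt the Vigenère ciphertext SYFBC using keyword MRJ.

GHWPL

Repeat the key across the ciphertext: MRJMR
S(18)−M(12): 6 → G
Y(24)−R(17): 7 → H
F(5)−J(9): -4≡22 → W
B(1)−M(12): -11≡15 → P
C(2)−R(17): -15≡11 → L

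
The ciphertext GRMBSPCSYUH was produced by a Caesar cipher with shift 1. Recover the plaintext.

FQLAROBRXTG

G(6): 6−1=5 → F
R(17): 17−1=16 → Q
M(12): 12−1=11 → L
B(1): 1−1=0 → A
S(18): 18−1=17 → R
P(15): 15−1=14 → O
C(2): 2−1=1 → B
S(18): 18−1=17 → R
Y(24): 24−1=23 → X
U(20): 20−1=19 → T
H(7): 7−1=6 → G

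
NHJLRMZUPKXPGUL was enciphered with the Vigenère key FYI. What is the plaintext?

IJBGTEUWHFZHBWD

Repeat the key across the ciphertext: FYIFYIFYIFYIFYI
N(13)−F(5): 8 → I
H(7)−Y(24): -17≡9 → J
J(9)−I(8): 1 → B
L(11)−F(5): 6 → G
R(17)−Y(24): -7≡19 → T
M(12)−I(8): 4 → E
Z(25)−F(5): 20 → U
U(20)−Y(24): -4≡22 → W
P(15)−I(8): 7 → H
K(10)−F(5): 5 → F
X(23)−Y(24): -1≡25 → Z
P(15)−I(8): 7 → H
G(6)−F(5): 1 → B
U(20)−Y(24): -4≡22 → W
L(11)−I(8): 3 → D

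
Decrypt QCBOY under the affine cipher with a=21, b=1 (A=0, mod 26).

XFANL

The inverse of 21 mod 26 is 5, since 21·5=105≡1. Apply D(y)=5·(y−1) mod 26:
Q(16): 5·(16−1)=75≡23 → X
C(2): 5·(2−1)=5 → F
B(1): 5·(1−1)=0 → A
O(14): 5·(14−1)=65≡13 → N
Y(24): 5·(24−1)=115≡11 → L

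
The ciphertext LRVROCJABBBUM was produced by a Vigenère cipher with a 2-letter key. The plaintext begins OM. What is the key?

Subtract each crib letter from the matching ciphertext letter (mod 26):
L(11)−O(14)=-3≡23 → X
R(17)−M(12)=5 → F

XF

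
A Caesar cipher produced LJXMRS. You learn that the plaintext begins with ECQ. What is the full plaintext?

ECQFKL

From the crib: L(11)−E(4)=7, so the shift is 7.
Subtract 7 from each ciphertext letter:
L(11): 11−7=4 → E
J(9): 9−7=2 → C
X(23): 23−7=16 → Q
M(12): 12−7=5 → F
R(17): 17−7=10 → K
S(18): 18−7=11 → L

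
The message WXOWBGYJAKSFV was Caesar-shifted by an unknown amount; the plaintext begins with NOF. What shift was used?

9

From the crib: W(22)−N(13)=9, so the shift is 9.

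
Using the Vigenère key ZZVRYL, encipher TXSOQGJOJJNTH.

SWNFORINEALEG

Repeat the key across the message: ZZVRYLZZVRYLZ
T(19)+Z(25): 44≡18 → S
X(23)+Z(25): 48≡22 → W
S(18)+V(21): 39≡13 → N
O(14)+R(17): 31≡5 → F
Q(16)+Y(24): 40≡14 → O
G(6)+L(11): 17 → R
J(9)+Z(25): 34≡8 → I
O(14)+Z(25): 39≡13 → N
J(9)+V(21): 30≡4 → E
J(9)+R(17): 26≡0 → A
N(13)+Y(24): 37≡11 → L
T(19)+L(11): 30≡4 → E
H(7)+Z(25): 32≡6 → G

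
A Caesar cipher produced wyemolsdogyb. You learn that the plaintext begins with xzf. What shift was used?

From the crib: w(22)−x(23)=-1≡25, so the shift is 25.

25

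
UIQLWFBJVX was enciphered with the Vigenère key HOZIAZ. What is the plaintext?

Repeat the key across the ciphertext: HOZIAZHOZI
U(20)−H(7): 13 → N
I(8)−O(14): -6≡20 → U
Q(16)−Z(25): -9≡17 → R
L(11)−I(8): 3 → D
W(22)−A(0): 22 → W
F(5)−Z(25): -20≡6 → G
B(1)−H(7): -6≡20 → U
J(9)−O(14): -5≡21 → V
V(21)−Z(25): -4≡22 → W
X(23)−I(8): 15 → P

NURDWGUVWP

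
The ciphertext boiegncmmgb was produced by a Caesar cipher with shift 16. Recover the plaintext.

lysoqxmwwql

b(1): 1−16=-15≡11 → l
o(14): 14−16=-2≡24 → y
i(8): 8−16=-8≡18 → s
e(4): 4−16=-12≡14 → o
g(6): 6−16=-10≡16 → q
n(13): 13−16=-3≡23 → x
c(2): 2−16=-14≡12 → m
m(12): 12−16=-4≡22 → w
m(12): 12−16=-4≡22 → w
g(6): 6−16=-10≡16 → q
b(1): 1−16=-15≡11 → l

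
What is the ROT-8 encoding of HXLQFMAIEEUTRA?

PFTYNUIQMMCBZI

H(7): 7+8=15 → P
X(23): 23+8=31≡5 → F
L(11): 11+8=19 → T
Q(16): 16+8=24 → Y
F(5): 5+8=13 → N
M(12): 12+8=20 → U
A(0): 0+8=8 → I
I(8): 8+8=16 → Q
E(4): 4+8=12 → M
E(4): 4+8=12 → M
U(20): 20+8=28≡2 → C
T(19): 19+8=27≡1 → B
R(17): 17+8=25 → Z
A(0): 0+8=8 → I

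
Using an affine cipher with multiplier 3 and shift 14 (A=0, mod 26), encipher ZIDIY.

LMXMI

Z(25): 3·25+14=89≡11 → L
I(8): 3·8+14=38≡12 → M
D(3): 3·3+14=23 → X
I(8): 3·8+14=38≡12 → M
Y(24): 3·24+14=86≡8 → I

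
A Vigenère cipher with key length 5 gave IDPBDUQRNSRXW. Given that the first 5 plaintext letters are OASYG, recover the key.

UDXDX

Subtract each crib letter from the matching ciphertext letter (mod 26):
I(8)−O(14)=-6≡20 → U
D(3)−A(0)=3 → D
P(15)−S(18)=-3≡23 → X
B(1)−Y(24)=-23≡3 → D
D(3)−G(6)=-3≡23 → X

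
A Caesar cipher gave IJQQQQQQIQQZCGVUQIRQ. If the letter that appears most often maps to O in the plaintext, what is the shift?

The most frequent ciphertext letter is Q (appears 10 times).
Q is position 16; O is position 14.
Shift = 2.

2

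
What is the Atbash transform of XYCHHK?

CBXSSP

X(23) → C(2)
Y(24) → B(1)
C(2) → X(23)
H(7) → S(18)
H(7) → S(18)
K(10) → P(15)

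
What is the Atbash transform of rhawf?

r(17) → i(8)
h(7) → s(18)
a(0) → z(25)
w(22) → d(3)
f(5) → u(20)

iszdu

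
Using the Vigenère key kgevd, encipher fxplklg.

Repeat the key across the message: kgevdkg
f(5)+k(10): 15 → p
x(23)+g(6): 29≡3 → d
p(15)+e(4): 19 → t
l(11)+v(21): 32≡6 → g
k(10)+d(3): 13 → n
l(11)+k(10): 21 → v
g(6)+g(6): 12 → m

pdtgnvm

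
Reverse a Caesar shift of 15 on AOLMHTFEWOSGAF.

LZWXSEQPHZDRLQ

A(0): 0−15=-15≡11 → L
O(14): 14−15=-1≡25 → Z
L(11): 11−15=-4≡22 → W
M(12): 12−15=-3≡23 → X
H(7): 7−15=-8≡18 → S
T(19): 19−15=4 → E
F(5): 5−15=-10≡16 → Q
E(4): 4−15=-11≡15 → P
W(22): 22−15=7 → H
O(14): 14−15=-1≡25 → Z
S(18): 18−15=3 → D
G(6): 6−15=-9≡17 → R
A(0): 0−15=-15≡11 → L
F(5): 5−15=-10≡16 → Q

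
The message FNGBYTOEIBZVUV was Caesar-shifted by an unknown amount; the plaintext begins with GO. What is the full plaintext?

From the crib: F(5)−G(6)=-1≡25, so the shift is 25.
Subtract 25 from each ciphertext letter:
F(5): 5−25=-20≡6 → G
N(13): 13−25=-12≡14 → O
G(6): 6−25=-19≡7 → H
B(1): 1−25=-24≡2 → C
Y(24): 24−25=-1≡25 → Z
T(19): 19−25=-6≡20 → U
O(14): 14−25=-11≡15 → P
E(4): 4−25=-21≡5 → F
I(8): 8−25=-17≡9 → J
B(1): 1−25=-24≡2 → C
Z(25): 25−25=0 → A
V(21): 21−25=-4≡22 → W
U(20): 20−25=-5≡21 → V
V(21): 21−25=-4≡22 → W

GOHCZUPFJCAWVW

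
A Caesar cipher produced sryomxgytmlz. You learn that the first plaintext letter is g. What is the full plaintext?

gfmcalumhazn

From the crib: s(18)−g(6)=12, so the shift is 12.
Subtract 12 from each ciphertext letter:
s(18): 18−12=6 → g
r(17): 17−12=5 → f
y(24): 24−12=12 → m
o(14): 14−12=2 → c
m(12): 12−12=0 → a
x(23): 23−12=11 → l
g(6): 6−12=-6≡20 → u
y(24): 24−12=12 → m
t(19): 19−12=7 → h
m(12): 12−12=0 → a
l(11): 11−12=-1≡25 → z
z(25): 25−12=13 → n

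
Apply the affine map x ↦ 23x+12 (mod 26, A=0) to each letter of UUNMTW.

U(20): 23·20+12=472≡4 → E
U(20): 23·20+12=472≡4 → E
N(13): 23·13+12=311≡25 → Z
M(12): 23·12+12=288≡2 → C
T(19): 23·19+12=449≡7 → H
W(22): 23·22+12=518≡24 → Y

EEZCHY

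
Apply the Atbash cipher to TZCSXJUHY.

GAXHCQFSB

T(19) → G(6)
Z(25) → A(0)
C(2) → X(23)
S(18) → H(7)
X(23) → C(2)
J(9) → Q(16)
U(20) → F(5)
H(7) → S(18)
Y(24) → B(1)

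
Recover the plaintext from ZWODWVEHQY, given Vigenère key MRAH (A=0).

Repeat the key across the ciphertext: MRAHMRAHMR
Z(25)−M(12): 13 → N
W(22)−R(17): 5 → F
O(14)−A(0): 14 → O
D(3)−H(7): -4≡22 → W
W(22)−M(12): 10 → K
V(21)−R(17): 4 → E
E(4)−A(0): 4 → E
H(7)−H(7): 0 → A
Q(16)−M(12): 4 → E
Y(24)−R(17): 7 → H

NFOWKEEAEH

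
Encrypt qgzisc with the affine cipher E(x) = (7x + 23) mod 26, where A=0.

fnqbtl

q(16): 7·16+23=135≡5 → f
g(6): 7·6+23=65≡13 → n
z(25): 7·25+23=198≡16 → q
i(8): 7·8+23=79≡1 → b
s(18): 7·18+23=149≡19 → t
c(2): 7·2+23=37≡11 → l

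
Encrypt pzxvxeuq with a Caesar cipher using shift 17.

gqomovlh

p(15): 15+17=32≡6 → g
z(25): 25+17=42≡16 → q
x(23): 23+17=40≡14 → o
v(21): 21+17=38≡12 → m
x(23): 23+17=40≡14 → o
e(4): 4+17=21 → v
u(20): 20+17=37≡11 → l
q(16): 16+17=33≡7 → h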